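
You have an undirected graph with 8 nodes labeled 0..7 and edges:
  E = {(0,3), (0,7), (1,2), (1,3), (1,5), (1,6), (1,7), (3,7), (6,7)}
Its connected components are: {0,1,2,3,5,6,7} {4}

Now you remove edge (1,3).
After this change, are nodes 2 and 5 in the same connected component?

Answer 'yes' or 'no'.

Initial components: {0,1,2,3,5,6,7} {4}
Removing edge (1,3): not a bridge — component count unchanged at 2.
New components: {0,1,2,3,5,6,7} {4}
Are 2 and 5 in the same component? yes

Answer: yes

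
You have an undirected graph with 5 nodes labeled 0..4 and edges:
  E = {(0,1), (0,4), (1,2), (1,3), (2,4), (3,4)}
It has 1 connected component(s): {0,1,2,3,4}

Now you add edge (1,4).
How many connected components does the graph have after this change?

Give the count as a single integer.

Initial component count: 1
Add (1,4): endpoints already in same component. Count unchanged: 1.
New component count: 1

Answer: 1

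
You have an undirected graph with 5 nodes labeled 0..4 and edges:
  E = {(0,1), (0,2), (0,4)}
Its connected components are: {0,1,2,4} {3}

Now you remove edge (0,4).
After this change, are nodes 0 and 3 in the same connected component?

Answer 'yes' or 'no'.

Initial components: {0,1,2,4} {3}
Removing edge (0,4): it was a bridge — component count 2 -> 3.
New components: {0,1,2} {3} {4}
Are 0 and 3 in the same component? no

Answer: no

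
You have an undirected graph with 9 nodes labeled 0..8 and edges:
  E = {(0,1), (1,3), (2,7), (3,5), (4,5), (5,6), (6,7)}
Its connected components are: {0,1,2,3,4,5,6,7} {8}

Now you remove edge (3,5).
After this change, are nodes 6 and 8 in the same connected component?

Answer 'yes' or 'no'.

Initial components: {0,1,2,3,4,5,6,7} {8}
Removing edge (3,5): it was a bridge — component count 2 -> 3.
New components: {0,1,3} {2,4,5,6,7} {8}
Are 6 and 8 in the same component? no

Answer: no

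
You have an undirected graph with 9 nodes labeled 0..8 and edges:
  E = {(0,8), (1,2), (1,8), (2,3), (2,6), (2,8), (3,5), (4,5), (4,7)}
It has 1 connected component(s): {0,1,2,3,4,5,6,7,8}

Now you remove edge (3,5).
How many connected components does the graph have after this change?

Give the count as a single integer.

Initial component count: 1
Remove (3,5): it was a bridge. Count increases: 1 -> 2.
  After removal, components: {0,1,2,3,6,8} {4,5,7}
New component count: 2

Answer: 2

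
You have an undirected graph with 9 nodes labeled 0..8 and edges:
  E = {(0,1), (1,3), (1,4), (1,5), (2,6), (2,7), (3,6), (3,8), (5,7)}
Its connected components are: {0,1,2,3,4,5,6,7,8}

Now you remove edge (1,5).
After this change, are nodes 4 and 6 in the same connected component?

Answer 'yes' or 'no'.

Answer: yes

Derivation:
Initial components: {0,1,2,3,4,5,6,7,8}
Removing edge (1,5): not a bridge — component count unchanged at 1.
New components: {0,1,2,3,4,5,6,7,8}
Are 4 and 6 in the same component? yes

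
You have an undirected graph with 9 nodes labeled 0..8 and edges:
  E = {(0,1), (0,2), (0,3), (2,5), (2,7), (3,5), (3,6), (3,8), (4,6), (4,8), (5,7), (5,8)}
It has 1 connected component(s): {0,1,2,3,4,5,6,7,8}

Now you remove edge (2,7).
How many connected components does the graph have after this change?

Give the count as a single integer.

Initial component count: 1
Remove (2,7): not a bridge. Count unchanged: 1.
  After removal, components: {0,1,2,3,4,5,6,7,8}
New component count: 1

Answer: 1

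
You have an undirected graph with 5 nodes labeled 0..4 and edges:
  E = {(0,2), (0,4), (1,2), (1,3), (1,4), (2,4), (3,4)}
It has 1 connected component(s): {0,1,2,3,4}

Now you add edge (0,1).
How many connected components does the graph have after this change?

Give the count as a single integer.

Answer: 1

Derivation:
Initial component count: 1
Add (0,1): endpoints already in same component. Count unchanged: 1.
New component count: 1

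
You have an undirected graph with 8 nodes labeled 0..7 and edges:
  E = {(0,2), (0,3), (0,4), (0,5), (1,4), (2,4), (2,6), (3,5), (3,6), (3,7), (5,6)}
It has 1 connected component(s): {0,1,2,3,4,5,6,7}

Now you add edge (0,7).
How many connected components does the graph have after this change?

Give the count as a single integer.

Initial component count: 1
Add (0,7): endpoints already in same component. Count unchanged: 1.
New component count: 1

Answer: 1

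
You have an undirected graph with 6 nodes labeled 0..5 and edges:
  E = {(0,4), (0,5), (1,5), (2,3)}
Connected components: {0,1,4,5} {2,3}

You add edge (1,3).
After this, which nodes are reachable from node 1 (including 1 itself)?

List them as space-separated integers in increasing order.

Before: nodes reachable from 1: {0,1,4,5}
Adding (1,3): merges 1's component with another. Reachability grows.
After: nodes reachable from 1: {0,1,2,3,4,5}

Answer: 0 1 2 3 4 5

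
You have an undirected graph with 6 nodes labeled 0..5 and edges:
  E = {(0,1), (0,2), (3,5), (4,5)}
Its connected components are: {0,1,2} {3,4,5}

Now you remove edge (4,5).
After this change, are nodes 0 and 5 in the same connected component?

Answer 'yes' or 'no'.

Initial components: {0,1,2} {3,4,5}
Removing edge (4,5): it was a bridge — component count 2 -> 3.
New components: {0,1,2} {3,5} {4}
Are 0 and 5 in the same component? no

Answer: no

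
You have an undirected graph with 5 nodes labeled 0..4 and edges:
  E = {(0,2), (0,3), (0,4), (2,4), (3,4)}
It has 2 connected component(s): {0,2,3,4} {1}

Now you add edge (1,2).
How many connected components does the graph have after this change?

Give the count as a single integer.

Answer: 1

Derivation:
Initial component count: 2
Add (1,2): merges two components. Count decreases: 2 -> 1.
New component count: 1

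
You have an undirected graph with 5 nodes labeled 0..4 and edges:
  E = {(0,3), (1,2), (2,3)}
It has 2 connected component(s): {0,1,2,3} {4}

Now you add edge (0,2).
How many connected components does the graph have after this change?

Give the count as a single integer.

Initial component count: 2
Add (0,2): endpoints already in same component. Count unchanged: 2.
New component count: 2

Answer: 2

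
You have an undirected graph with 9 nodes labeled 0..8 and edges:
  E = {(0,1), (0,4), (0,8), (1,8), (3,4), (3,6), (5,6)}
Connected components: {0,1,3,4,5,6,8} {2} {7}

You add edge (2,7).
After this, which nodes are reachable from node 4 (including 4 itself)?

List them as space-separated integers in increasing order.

Answer: 0 1 3 4 5 6 8

Derivation:
Before: nodes reachable from 4: {0,1,3,4,5,6,8}
Adding (2,7): merges two components, but neither contains 4. Reachability from 4 unchanged.
After: nodes reachable from 4: {0,1,3,4,5,6,8}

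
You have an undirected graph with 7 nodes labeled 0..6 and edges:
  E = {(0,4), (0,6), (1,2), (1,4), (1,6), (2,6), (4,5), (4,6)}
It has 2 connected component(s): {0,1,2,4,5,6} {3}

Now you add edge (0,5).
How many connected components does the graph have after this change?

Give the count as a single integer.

Initial component count: 2
Add (0,5): endpoints already in same component. Count unchanged: 2.
New component count: 2

Answer: 2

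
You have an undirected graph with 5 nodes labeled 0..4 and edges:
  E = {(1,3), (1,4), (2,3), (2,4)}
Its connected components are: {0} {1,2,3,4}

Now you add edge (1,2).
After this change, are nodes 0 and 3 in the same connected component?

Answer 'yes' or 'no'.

Initial components: {0} {1,2,3,4}
Adding edge (1,2): both already in same component {1,2,3,4}. No change.
New components: {0} {1,2,3,4}
Are 0 and 3 in the same component? no

Answer: no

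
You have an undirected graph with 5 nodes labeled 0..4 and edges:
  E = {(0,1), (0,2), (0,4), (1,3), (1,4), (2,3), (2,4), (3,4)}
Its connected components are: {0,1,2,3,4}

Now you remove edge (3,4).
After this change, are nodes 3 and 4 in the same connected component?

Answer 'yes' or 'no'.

Answer: yes

Derivation:
Initial components: {0,1,2,3,4}
Removing edge (3,4): not a bridge — component count unchanged at 1.
New components: {0,1,2,3,4}
Are 3 and 4 in the same component? yes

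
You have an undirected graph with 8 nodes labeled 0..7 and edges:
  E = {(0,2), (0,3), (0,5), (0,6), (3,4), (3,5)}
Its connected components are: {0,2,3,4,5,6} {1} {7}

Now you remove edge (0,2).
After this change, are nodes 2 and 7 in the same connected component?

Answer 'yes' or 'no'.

Answer: no

Derivation:
Initial components: {0,2,3,4,5,6} {1} {7}
Removing edge (0,2): it was a bridge — component count 3 -> 4.
New components: {0,3,4,5,6} {1} {2} {7}
Are 2 and 7 in the same component? no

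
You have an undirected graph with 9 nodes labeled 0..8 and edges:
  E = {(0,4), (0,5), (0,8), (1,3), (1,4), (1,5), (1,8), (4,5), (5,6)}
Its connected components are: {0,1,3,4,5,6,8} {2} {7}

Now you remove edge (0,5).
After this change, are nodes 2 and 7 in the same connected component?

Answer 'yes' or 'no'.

Answer: no

Derivation:
Initial components: {0,1,3,4,5,6,8} {2} {7}
Removing edge (0,5): not a bridge — component count unchanged at 3.
New components: {0,1,3,4,5,6,8} {2} {7}
Are 2 and 7 in the same component? no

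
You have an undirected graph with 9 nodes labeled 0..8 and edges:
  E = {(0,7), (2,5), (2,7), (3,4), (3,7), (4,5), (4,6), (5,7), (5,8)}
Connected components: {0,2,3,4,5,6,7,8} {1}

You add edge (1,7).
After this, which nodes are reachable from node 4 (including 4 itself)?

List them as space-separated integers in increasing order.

Before: nodes reachable from 4: {0,2,3,4,5,6,7,8}
Adding (1,7): merges 4's component with another. Reachability grows.
After: nodes reachable from 4: {0,1,2,3,4,5,6,7,8}

Answer: 0 1 2 3 4 5 6 7 8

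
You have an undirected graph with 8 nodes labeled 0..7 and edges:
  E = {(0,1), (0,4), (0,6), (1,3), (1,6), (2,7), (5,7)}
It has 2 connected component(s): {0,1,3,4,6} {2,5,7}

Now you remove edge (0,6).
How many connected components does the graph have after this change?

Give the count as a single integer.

Answer: 2

Derivation:
Initial component count: 2
Remove (0,6): not a bridge. Count unchanged: 2.
  After removal, components: {0,1,3,4,6} {2,5,7}
New component count: 2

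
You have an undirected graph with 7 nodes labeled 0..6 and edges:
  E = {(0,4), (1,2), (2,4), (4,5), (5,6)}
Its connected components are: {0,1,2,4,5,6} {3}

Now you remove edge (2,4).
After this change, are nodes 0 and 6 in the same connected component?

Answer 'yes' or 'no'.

Answer: yes

Derivation:
Initial components: {0,1,2,4,5,6} {3}
Removing edge (2,4): it was a bridge — component count 2 -> 3.
New components: {0,4,5,6} {1,2} {3}
Are 0 and 6 in the same component? yes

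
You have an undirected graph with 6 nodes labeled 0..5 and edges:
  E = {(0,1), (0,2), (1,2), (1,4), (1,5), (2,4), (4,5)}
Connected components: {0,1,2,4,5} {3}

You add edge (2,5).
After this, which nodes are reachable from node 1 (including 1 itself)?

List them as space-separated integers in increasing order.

Before: nodes reachable from 1: {0,1,2,4,5}
Adding (2,5): both endpoints already in same component. Reachability from 1 unchanged.
After: nodes reachable from 1: {0,1,2,4,5}

Answer: 0 1 2 4 5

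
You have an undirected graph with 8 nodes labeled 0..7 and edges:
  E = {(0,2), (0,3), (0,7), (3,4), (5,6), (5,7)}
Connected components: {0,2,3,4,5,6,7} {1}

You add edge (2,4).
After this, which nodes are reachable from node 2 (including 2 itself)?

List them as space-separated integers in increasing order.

Answer: 0 2 3 4 5 6 7

Derivation:
Before: nodes reachable from 2: {0,2,3,4,5,6,7}
Adding (2,4): both endpoints already in same component. Reachability from 2 unchanged.
After: nodes reachable from 2: {0,2,3,4,5,6,7}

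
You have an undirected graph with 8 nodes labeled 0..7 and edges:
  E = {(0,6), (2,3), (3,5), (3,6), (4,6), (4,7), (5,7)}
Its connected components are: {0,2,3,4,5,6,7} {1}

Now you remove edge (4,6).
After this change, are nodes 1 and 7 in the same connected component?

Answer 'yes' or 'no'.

Initial components: {0,2,3,4,5,6,7} {1}
Removing edge (4,6): not a bridge — component count unchanged at 2.
New components: {0,2,3,4,5,6,7} {1}
Are 1 and 7 in the same component? no

Answer: no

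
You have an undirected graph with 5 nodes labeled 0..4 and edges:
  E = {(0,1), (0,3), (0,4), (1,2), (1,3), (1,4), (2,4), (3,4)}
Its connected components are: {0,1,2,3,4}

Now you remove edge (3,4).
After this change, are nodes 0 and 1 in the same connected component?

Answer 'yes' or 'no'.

Initial components: {0,1,2,3,4}
Removing edge (3,4): not a bridge — component count unchanged at 1.
New components: {0,1,2,3,4}
Are 0 and 1 in the same component? yes

Answer: yes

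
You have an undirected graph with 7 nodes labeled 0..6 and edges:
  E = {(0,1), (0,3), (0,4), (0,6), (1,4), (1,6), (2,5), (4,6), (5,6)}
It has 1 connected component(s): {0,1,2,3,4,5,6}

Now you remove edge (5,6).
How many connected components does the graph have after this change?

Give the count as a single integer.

Initial component count: 1
Remove (5,6): it was a bridge. Count increases: 1 -> 2.
  After removal, components: {0,1,3,4,6} {2,5}
New component count: 2

Answer: 2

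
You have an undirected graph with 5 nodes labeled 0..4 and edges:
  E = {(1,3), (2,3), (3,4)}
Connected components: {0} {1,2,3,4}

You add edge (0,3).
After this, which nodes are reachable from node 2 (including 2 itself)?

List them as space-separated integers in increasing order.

Before: nodes reachable from 2: {1,2,3,4}
Adding (0,3): merges 2's component with another. Reachability grows.
After: nodes reachable from 2: {0,1,2,3,4}

Answer: 0 1 2 3 4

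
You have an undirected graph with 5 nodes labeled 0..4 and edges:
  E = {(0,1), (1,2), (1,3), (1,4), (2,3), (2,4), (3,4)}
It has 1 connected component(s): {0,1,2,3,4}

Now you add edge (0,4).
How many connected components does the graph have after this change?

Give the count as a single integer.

Answer: 1

Derivation:
Initial component count: 1
Add (0,4): endpoints already in same component. Count unchanged: 1.
New component count: 1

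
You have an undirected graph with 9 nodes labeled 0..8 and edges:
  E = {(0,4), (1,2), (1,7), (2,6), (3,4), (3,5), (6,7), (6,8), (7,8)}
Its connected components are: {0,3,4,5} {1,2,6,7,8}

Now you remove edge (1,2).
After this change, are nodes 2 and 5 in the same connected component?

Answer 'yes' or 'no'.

Initial components: {0,3,4,5} {1,2,6,7,8}
Removing edge (1,2): not a bridge — component count unchanged at 2.
New components: {0,3,4,5} {1,2,6,7,8}
Are 2 and 5 in the same component? no

Answer: no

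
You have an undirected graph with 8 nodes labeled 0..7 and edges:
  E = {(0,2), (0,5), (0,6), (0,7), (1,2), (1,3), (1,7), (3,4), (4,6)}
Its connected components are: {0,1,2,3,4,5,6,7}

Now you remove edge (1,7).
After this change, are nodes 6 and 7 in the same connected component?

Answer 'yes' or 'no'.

Initial components: {0,1,2,3,4,5,6,7}
Removing edge (1,7): not a bridge — component count unchanged at 1.
New components: {0,1,2,3,4,5,6,7}
Are 6 and 7 in the same component? yes

Answer: yes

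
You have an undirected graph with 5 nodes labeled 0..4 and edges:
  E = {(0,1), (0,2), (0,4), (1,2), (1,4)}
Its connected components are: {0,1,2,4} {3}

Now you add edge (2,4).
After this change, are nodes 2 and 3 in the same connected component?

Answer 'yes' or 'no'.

Answer: no

Derivation:
Initial components: {0,1,2,4} {3}
Adding edge (2,4): both already in same component {0,1,2,4}. No change.
New components: {0,1,2,4} {3}
Are 2 and 3 in the same component? no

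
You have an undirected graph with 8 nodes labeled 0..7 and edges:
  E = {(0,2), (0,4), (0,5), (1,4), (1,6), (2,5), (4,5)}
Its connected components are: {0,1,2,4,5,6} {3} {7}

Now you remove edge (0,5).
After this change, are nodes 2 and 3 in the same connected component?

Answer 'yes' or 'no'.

Answer: no

Derivation:
Initial components: {0,1,2,4,5,6} {3} {7}
Removing edge (0,5): not a bridge — component count unchanged at 3.
New components: {0,1,2,4,5,6} {3} {7}
Are 2 and 3 in the same component? no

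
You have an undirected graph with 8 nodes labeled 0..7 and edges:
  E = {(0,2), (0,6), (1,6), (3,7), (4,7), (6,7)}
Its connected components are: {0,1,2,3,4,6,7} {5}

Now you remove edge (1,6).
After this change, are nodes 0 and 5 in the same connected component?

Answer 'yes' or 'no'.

Initial components: {0,1,2,3,4,6,7} {5}
Removing edge (1,6): it was a bridge — component count 2 -> 3.
New components: {0,2,3,4,6,7} {1} {5}
Are 0 and 5 in the same component? no

Answer: no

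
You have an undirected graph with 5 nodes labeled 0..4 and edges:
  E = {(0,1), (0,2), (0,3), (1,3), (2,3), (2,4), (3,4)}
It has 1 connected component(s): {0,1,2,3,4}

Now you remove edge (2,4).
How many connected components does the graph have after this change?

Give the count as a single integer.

Initial component count: 1
Remove (2,4): not a bridge. Count unchanged: 1.
  After removal, components: {0,1,2,3,4}
New component count: 1

Answer: 1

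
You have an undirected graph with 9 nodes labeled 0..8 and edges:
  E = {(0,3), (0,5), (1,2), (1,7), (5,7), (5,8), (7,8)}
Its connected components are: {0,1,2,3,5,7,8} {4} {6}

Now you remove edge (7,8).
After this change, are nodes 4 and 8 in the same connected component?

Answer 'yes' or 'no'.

Answer: no

Derivation:
Initial components: {0,1,2,3,5,7,8} {4} {6}
Removing edge (7,8): not a bridge — component count unchanged at 3.
New components: {0,1,2,3,5,7,8} {4} {6}
Are 4 and 8 in the same component? no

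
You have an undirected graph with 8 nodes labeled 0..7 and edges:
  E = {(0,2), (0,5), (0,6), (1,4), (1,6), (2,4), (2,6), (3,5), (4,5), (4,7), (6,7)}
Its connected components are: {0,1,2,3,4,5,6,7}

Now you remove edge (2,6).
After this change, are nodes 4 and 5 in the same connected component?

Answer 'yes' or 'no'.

Initial components: {0,1,2,3,4,5,6,7}
Removing edge (2,6): not a bridge — component count unchanged at 1.
New components: {0,1,2,3,4,5,6,7}
Are 4 and 5 in the same component? yes

Answer: yes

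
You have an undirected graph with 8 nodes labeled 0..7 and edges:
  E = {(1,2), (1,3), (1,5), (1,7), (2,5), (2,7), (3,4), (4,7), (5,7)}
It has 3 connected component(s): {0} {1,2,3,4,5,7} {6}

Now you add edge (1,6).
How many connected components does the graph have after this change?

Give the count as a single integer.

Initial component count: 3
Add (1,6): merges two components. Count decreases: 3 -> 2.
New component count: 2

Answer: 2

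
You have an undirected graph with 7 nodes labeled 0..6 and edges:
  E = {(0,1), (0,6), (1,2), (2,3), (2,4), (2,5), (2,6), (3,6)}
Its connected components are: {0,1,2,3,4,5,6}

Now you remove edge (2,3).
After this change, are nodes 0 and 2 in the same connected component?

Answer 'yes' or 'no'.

Initial components: {0,1,2,3,4,5,6}
Removing edge (2,3): not a bridge — component count unchanged at 1.
New components: {0,1,2,3,4,5,6}
Are 0 and 2 in the same component? yes

Answer: yes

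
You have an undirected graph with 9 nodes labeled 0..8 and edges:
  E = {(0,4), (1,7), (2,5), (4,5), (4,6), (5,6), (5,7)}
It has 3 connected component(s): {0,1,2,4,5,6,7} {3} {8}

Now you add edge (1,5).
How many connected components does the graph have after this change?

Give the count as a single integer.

Answer: 3

Derivation:
Initial component count: 3
Add (1,5): endpoints already in same component. Count unchanged: 3.
New component count: 3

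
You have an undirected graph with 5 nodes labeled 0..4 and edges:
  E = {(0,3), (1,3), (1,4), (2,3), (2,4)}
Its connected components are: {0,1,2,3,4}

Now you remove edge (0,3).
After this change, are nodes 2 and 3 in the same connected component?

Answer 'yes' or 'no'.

Initial components: {0,1,2,3,4}
Removing edge (0,3): it was a bridge — component count 1 -> 2.
New components: {0} {1,2,3,4}
Are 2 and 3 in the same component? yes

Answer: yes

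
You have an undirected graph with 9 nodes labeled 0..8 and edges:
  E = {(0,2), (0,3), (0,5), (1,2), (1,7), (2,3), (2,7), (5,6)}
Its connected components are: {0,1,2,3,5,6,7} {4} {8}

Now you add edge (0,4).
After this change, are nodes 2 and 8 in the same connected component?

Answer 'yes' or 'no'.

Initial components: {0,1,2,3,5,6,7} {4} {8}
Adding edge (0,4): merges {0,1,2,3,5,6,7} and {4}.
New components: {0,1,2,3,4,5,6,7} {8}
Are 2 and 8 in the same component? no

Answer: no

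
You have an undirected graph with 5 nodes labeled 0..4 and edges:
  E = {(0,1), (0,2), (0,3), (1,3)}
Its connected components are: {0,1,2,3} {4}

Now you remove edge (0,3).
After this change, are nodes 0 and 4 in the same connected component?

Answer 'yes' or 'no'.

Initial components: {0,1,2,3} {4}
Removing edge (0,3): not a bridge — component count unchanged at 2.
New components: {0,1,2,3} {4}
Are 0 and 4 in the same component? no

Answer: no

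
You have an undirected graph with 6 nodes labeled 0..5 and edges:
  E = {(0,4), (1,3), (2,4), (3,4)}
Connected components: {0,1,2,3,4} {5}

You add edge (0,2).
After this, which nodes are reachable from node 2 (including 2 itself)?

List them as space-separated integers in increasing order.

Answer: 0 1 2 3 4

Derivation:
Before: nodes reachable from 2: {0,1,2,3,4}
Adding (0,2): both endpoints already in same component. Reachability from 2 unchanged.
After: nodes reachable from 2: {0,1,2,3,4}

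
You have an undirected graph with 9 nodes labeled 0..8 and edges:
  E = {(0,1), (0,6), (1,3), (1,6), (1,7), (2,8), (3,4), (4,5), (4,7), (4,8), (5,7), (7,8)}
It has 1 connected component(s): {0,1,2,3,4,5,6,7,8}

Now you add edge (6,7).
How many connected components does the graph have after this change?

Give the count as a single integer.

Answer: 1

Derivation:
Initial component count: 1
Add (6,7): endpoints already in same component. Count unchanged: 1.
New component count: 1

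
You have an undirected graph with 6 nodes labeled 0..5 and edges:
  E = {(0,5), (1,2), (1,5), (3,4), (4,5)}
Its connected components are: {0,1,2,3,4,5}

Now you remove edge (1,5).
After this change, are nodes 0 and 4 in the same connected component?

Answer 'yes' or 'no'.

Answer: yes

Derivation:
Initial components: {0,1,2,3,4,5}
Removing edge (1,5): it was a bridge — component count 1 -> 2.
New components: {0,3,4,5} {1,2}
Are 0 and 4 in the same component? yes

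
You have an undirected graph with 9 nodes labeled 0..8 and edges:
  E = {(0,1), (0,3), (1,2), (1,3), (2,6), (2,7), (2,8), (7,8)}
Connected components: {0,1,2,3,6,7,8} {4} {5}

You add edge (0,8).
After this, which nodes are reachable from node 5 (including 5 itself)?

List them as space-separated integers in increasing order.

Before: nodes reachable from 5: {5}
Adding (0,8): both endpoints already in same component. Reachability from 5 unchanged.
After: nodes reachable from 5: {5}

Answer: 5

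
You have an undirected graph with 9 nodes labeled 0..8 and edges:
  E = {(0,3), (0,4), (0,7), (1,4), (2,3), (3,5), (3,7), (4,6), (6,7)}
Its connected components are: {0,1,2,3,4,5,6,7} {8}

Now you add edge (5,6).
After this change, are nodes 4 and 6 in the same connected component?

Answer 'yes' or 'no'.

Initial components: {0,1,2,3,4,5,6,7} {8}
Adding edge (5,6): both already in same component {0,1,2,3,4,5,6,7}. No change.
New components: {0,1,2,3,4,5,6,7} {8}
Are 4 and 6 in the same component? yes

Answer: yes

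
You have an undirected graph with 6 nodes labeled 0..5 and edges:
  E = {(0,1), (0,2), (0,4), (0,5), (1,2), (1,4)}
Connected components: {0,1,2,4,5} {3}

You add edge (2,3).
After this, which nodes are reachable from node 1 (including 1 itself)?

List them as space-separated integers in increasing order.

Answer: 0 1 2 3 4 5

Derivation:
Before: nodes reachable from 1: {0,1,2,4,5}
Adding (2,3): merges 1's component with another. Reachability grows.
After: nodes reachable from 1: {0,1,2,3,4,5}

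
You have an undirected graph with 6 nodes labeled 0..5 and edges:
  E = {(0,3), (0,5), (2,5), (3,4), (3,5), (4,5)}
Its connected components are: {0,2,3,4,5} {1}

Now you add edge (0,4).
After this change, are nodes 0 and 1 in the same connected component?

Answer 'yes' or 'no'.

Answer: no

Derivation:
Initial components: {0,2,3,4,5} {1}
Adding edge (0,4): both already in same component {0,2,3,4,5}. No change.
New components: {0,2,3,4,5} {1}
Are 0 and 1 in the same component? no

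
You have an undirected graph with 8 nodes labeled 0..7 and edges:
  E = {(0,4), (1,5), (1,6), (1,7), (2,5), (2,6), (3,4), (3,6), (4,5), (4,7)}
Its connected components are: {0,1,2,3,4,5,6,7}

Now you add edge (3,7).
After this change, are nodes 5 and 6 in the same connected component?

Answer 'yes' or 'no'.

Initial components: {0,1,2,3,4,5,6,7}
Adding edge (3,7): both already in same component {0,1,2,3,4,5,6,7}. No change.
New components: {0,1,2,3,4,5,6,7}
Are 5 and 6 in the same component? yes

Answer: yes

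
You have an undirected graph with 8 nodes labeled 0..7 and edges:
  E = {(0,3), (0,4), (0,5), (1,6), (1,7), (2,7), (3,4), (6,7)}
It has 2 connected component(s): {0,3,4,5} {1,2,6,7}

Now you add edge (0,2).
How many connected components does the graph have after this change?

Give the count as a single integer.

Initial component count: 2
Add (0,2): merges two components. Count decreases: 2 -> 1.
New component count: 1

Answer: 1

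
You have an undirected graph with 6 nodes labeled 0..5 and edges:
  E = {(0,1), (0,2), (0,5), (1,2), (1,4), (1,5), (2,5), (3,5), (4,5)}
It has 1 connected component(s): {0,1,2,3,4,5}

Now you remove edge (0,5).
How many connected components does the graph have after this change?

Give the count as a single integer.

Initial component count: 1
Remove (0,5): not a bridge. Count unchanged: 1.
  After removal, components: {0,1,2,3,4,5}
New component count: 1

Answer: 1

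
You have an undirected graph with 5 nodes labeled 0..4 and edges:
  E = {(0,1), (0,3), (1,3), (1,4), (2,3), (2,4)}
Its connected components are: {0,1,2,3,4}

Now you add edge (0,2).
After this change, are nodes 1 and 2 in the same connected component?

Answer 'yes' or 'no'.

Initial components: {0,1,2,3,4}
Adding edge (0,2): both already in same component {0,1,2,3,4}. No change.
New components: {0,1,2,3,4}
Are 1 and 2 in the same component? yes

Answer: yes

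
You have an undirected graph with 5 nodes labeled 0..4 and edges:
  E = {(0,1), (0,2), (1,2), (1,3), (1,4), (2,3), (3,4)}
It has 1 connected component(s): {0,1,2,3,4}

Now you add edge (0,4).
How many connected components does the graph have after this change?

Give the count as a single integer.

Answer: 1

Derivation:
Initial component count: 1
Add (0,4): endpoints already in same component. Count unchanged: 1.
New component count: 1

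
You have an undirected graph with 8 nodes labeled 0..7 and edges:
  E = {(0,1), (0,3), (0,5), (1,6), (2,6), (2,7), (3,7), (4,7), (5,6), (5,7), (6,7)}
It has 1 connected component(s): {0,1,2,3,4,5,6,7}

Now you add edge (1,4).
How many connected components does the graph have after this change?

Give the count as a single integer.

Answer: 1

Derivation:
Initial component count: 1
Add (1,4): endpoints already in same component. Count unchanged: 1.
New component count: 1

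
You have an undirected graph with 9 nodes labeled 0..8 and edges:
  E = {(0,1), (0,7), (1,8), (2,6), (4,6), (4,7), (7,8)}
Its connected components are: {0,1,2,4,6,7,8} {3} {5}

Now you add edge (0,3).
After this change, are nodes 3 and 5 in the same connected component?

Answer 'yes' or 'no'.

Answer: no

Derivation:
Initial components: {0,1,2,4,6,7,8} {3} {5}
Adding edge (0,3): merges {0,1,2,4,6,7,8} and {3}.
New components: {0,1,2,3,4,6,7,8} {5}
Are 3 and 5 in the same component? no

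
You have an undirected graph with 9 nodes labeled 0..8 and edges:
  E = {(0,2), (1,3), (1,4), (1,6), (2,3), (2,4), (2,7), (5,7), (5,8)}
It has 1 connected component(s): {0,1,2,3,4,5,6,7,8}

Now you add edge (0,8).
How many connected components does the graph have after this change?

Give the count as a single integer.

Answer: 1

Derivation:
Initial component count: 1
Add (0,8): endpoints already in same component. Count unchanged: 1.
New component count: 1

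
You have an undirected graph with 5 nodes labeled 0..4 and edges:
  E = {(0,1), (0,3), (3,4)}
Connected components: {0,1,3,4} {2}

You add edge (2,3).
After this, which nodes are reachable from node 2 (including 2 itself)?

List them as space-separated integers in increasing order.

Before: nodes reachable from 2: {2}
Adding (2,3): merges 2's component with another. Reachability grows.
After: nodes reachable from 2: {0,1,2,3,4}

Answer: 0 1 2 3 4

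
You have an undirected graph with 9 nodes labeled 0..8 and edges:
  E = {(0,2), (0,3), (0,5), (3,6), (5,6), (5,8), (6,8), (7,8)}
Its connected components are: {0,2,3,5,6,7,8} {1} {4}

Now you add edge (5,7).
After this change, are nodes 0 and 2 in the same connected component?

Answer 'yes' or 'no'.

Answer: yes

Derivation:
Initial components: {0,2,3,5,6,7,8} {1} {4}
Adding edge (5,7): both already in same component {0,2,3,5,6,7,8}. No change.
New components: {0,2,3,5,6,7,8} {1} {4}
Are 0 and 2 in the same component? yes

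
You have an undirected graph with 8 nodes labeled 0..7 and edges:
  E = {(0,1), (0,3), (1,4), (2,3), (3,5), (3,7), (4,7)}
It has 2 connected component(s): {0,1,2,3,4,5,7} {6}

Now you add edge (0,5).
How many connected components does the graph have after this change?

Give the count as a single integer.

Answer: 2

Derivation:
Initial component count: 2
Add (0,5): endpoints already in same component. Count unchanged: 2.
New component count: 2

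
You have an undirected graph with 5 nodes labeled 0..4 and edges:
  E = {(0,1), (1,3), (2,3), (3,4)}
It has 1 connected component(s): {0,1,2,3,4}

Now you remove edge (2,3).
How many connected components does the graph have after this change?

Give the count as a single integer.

Initial component count: 1
Remove (2,3): it was a bridge. Count increases: 1 -> 2.
  After removal, components: {0,1,3,4} {2}
New component count: 2

Answer: 2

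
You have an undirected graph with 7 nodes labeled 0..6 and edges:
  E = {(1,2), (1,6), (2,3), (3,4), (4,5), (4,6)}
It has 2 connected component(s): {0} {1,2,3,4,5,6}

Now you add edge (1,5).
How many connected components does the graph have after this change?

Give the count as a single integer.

Initial component count: 2
Add (1,5): endpoints already in same component. Count unchanged: 2.
New component count: 2

Answer: 2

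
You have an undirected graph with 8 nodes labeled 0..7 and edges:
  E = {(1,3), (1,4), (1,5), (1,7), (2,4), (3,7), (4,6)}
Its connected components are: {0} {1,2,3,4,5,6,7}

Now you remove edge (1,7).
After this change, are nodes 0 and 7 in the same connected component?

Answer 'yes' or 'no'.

Initial components: {0} {1,2,3,4,5,6,7}
Removing edge (1,7): not a bridge — component count unchanged at 2.
New components: {0} {1,2,3,4,5,6,7}
Are 0 and 7 in the same component? no

Answer: no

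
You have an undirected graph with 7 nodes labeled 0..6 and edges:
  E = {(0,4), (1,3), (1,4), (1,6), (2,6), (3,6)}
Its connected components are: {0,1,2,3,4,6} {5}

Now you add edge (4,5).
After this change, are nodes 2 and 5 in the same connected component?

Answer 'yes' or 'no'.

Answer: yes

Derivation:
Initial components: {0,1,2,3,4,6} {5}
Adding edge (4,5): merges {0,1,2,3,4,6} and {5}.
New components: {0,1,2,3,4,5,6}
Are 2 and 5 in the same component? yes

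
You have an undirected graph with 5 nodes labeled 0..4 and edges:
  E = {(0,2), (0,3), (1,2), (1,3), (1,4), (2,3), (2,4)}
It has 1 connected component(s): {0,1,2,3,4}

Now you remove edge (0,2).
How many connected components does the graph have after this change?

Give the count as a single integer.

Answer: 1

Derivation:
Initial component count: 1
Remove (0,2): not a bridge. Count unchanged: 1.
  After removal, components: {0,1,2,3,4}
New component count: 1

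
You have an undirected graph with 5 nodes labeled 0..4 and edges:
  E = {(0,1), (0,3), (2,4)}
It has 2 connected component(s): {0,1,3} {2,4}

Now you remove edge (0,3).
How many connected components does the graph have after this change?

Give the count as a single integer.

Initial component count: 2
Remove (0,3): it was a bridge. Count increases: 2 -> 3.
  After removal, components: {0,1} {2,4} {3}
New component count: 3

Answer: 3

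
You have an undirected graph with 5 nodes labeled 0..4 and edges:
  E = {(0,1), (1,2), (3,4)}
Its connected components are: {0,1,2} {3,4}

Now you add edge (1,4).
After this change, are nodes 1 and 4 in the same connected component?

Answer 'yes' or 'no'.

Answer: yes

Derivation:
Initial components: {0,1,2} {3,4}
Adding edge (1,4): merges {0,1,2} and {3,4}.
New components: {0,1,2,3,4}
Are 1 and 4 in the same component? yes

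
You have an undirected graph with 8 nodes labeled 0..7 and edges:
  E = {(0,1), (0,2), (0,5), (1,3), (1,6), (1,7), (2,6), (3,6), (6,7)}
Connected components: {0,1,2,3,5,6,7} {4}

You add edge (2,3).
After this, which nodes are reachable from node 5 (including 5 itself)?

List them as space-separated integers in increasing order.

Before: nodes reachable from 5: {0,1,2,3,5,6,7}
Adding (2,3): both endpoints already in same component. Reachability from 5 unchanged.
After: nodes reachable from 5: {0,1,2,3,5,6,7}

Answer: 0 1 2 3 5 6 7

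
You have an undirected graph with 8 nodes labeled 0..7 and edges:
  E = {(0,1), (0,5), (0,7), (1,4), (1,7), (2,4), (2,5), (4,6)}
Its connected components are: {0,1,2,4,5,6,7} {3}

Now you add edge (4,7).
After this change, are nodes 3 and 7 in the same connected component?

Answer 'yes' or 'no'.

Initial components: {0,1,2,4,5,6,7} {3}
Adding edge (4,7): both already in same component {0,1,2,4,5,6,7}. No change.
New components: {0,1,2,4,5,6,7} {3}
Are 3 and 7 in the same component? no

Answer: no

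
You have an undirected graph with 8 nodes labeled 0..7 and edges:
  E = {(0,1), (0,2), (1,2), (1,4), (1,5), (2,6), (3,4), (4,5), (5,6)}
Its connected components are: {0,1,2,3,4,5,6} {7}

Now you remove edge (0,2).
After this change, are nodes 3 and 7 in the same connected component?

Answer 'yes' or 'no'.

Initial components: {0,1,2,3,4,5,6} {7}
Removing edge (0,2): not a bridge — component count unchanged at 2.
New components: {0,1,2,3,4,5,6} {7}
Are 3 and 7 in the same component? no

Answer: no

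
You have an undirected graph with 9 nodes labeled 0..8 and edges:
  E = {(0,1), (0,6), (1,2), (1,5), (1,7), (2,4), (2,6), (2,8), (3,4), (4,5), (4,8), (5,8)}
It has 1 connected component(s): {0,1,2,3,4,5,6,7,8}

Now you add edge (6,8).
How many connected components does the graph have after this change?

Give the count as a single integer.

Answer: 1

Derivation:
Initial component count: 1
Add (6,8): endpoints already in same component. Count unchanged: 1.
New component count: 1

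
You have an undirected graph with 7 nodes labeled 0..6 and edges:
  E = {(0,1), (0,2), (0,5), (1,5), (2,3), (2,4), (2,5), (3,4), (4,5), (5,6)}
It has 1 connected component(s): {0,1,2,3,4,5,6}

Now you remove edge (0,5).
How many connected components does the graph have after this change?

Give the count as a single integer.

Answer: 1

Derivation:
Initial component count: 1
Remove (0,5): not a bridge. Count unchanged: 1.
  After removal, components: {0,1,2,3,4,5,6}
New component count: 1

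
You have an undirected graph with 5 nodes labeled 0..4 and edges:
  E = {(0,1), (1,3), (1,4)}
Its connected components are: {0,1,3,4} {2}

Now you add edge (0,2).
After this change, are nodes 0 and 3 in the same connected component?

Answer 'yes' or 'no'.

Initial components: {0,1,3,4} {2}
Adding edge (0,2): merges {0,1,3,4} and {2}.
New components: {0,1,2,3,4}
Are 0 and 3 in the same component? yes

Answer: yes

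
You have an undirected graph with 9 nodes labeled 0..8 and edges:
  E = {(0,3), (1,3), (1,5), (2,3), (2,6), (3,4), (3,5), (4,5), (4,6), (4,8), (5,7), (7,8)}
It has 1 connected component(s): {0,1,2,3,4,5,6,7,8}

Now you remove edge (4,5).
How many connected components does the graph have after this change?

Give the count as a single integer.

Initial component count: 1
Remove (4,5): not a bridge. Count unchanged: 1.
  After removal, components: {0,1,2,3,4,5,6,7,8}
New component count: 1

Answer: 1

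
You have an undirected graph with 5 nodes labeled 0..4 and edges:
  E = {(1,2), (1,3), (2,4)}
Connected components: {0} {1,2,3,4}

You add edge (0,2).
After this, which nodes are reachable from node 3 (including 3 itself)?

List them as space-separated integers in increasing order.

Answer: 0 1 2 3 4

Derivation:
Before: nodes reachable from 3: {1,2,3,4}
Adding (0,2): merges 3's component with another. Reachability grows.
After: nodes reachable from 3: {0,1,2,3,4}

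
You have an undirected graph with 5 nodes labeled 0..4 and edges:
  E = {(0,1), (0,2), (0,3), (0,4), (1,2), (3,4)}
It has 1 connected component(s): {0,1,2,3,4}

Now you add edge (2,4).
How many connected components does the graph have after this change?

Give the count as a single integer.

Initial component count: 1
Add (2,4): endpoints already in same component. Count unchanged: 1.
New component count: 1

Answer: 1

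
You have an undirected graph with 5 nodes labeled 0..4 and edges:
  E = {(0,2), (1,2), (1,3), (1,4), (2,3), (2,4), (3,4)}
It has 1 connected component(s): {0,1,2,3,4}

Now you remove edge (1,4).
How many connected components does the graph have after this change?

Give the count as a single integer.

Initial component count: 1
Remove (1,4): not a bridge. Count unchanged: 1.
  After removal, components: {0,1,2,3,4}
New component count: 1

Answer: 1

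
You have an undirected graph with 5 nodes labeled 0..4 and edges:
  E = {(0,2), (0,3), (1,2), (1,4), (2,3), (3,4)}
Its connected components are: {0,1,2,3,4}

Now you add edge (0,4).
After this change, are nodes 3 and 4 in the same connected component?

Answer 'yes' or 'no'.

Initial components: {0,1,2,3,4}
Adding edge (0,4): both already in same component {0,1,2,3,4}. No change.
New components: {0,1,2,3,4}
Are 3 and 4 in the same component? yes

Answer: yes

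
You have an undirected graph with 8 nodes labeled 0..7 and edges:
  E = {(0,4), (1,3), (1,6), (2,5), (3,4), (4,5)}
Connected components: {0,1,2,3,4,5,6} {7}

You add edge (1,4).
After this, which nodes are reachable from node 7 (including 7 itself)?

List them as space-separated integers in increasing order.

Before: nodes reachable from 7: {7}
Adding (1,4): both endpoints already in same component. Reachability from 7 unchanged.
After: nodes reachable from 7: {7}

Answer: 7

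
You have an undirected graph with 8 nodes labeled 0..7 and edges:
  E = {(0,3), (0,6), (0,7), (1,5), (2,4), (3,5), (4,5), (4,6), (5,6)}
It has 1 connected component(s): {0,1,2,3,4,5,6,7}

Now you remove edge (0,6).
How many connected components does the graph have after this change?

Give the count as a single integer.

Answer: 1

Derivation:
Initial component count: 1
Remove (0,6): not a bridge. Count unchanged: 1.
  After removal, components: {0,1,2,3,4,5,6,7}
New component count: 1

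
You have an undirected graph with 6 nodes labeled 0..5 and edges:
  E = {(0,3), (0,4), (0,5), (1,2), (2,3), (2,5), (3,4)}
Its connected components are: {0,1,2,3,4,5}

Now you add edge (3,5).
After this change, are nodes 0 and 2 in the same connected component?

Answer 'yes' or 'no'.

Answer: yes

Derivation:
Initial components: {0,1,2,3,4,5}
Adding edge (3,5): both already in same component {0,1,2,3,4,5}. No change.
New components: {0,1,2,3,4,5}
Are 0 and 2 in the same component? yes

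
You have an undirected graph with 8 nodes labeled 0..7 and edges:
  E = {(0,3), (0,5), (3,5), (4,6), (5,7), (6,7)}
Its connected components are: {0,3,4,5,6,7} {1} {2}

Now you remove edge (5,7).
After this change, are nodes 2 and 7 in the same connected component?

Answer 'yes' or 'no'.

Answer: no

Derivation:
Initial components: {0,3,4,5,6,7} {1} {2}
Removing edge (5,7): it was a bridge — component count 3 -> 4.
New components: {0,3,5} {1} {2} {4,6,7}
Are 2 and 7 in the same component? no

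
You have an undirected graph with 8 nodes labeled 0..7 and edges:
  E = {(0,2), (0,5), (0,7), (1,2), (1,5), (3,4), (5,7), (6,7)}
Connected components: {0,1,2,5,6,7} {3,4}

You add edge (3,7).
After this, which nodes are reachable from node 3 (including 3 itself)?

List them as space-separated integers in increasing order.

Before: nodes reachable from 3: {3,4}
Adding (3,7): merges 3's component with another. Reachability grows.
After: nodes reachable from 3: {0,1,2,3,4,5,6,7}

Answer: 0 1 2 3 4 5 6 7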